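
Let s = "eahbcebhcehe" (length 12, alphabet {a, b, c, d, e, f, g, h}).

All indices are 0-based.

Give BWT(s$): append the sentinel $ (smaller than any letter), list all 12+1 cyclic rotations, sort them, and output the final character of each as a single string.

eehebhh$ccabe

rank  rotation       last
    0  $eahbcebhcehe  e
    1  ahbcebhcehe$e  e
    2  bcebhcehe$eah  h
    3  bhcehe$eahbce  e
    4  cebhcehe$eahb  b
    5  cehe$eahbcebh  h
    6  e$eahbcebhceh  h
    7  eahbcebhcehe$  $
    8  ebhcehe$eahbc  c
    9  ehe$eahbcebhc  c
   10  hbcebhcehe$ea  a
   11  hcehe$eahbceb  b
   12  he$eahbcebhce  e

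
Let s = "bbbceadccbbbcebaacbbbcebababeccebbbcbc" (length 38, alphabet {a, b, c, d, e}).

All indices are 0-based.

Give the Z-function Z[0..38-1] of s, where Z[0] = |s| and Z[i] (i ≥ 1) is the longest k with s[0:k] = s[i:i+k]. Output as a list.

[38, 2, 1, 0, 0, 0, 0, 0, 0, 5, 2, 1, 0, 0, 1, 0, 0, 0, 5, 2, 1, 0, 0, 1, 0, 1, 0, 1, 0, 0, 0, 0, 4, 2, 1, 0, 1, 0]

Z[0]=38
i=1: i≥r, start 0; Z[1]=2 extend→box=[1,3)
i=2: min(r-i=1, Z[1]=2)=1; Z[2]=1
i=3: i≥r, start 0; Z[3]=0
i=4: i≥r, start 0; Z[4]=0
i=5: i≥r, start 0; Z[5]=0
i=6: i≥r, start 0; Z[6]=0
i=7: i≥r, start 0; Z[7]=0
i=8: i≥r, start 0; Z[8]=0
i=9: i≥r, start 0; Z[9]=5 extend→box=[9,14)
i=10: min(r-i=4, Z[1]=2)=2; Z[10]=2
i=11: min(r-i=3, Z[2]=1)=1; Z[11]=1
i=12: min(r-i=2, Z[3]=0)=0; Z[12]=0
i=13: min(r-i=1, Z[4]=0)=0; Z[13]=0
i=14: i≥r, start 0; Z[14]=1 extend→box=[14,15)
i=15: i≥r, start 0; Z[15]=0
i=16: i≥r, start 0; Z[16]=0
i=17: i≥r, start 0; Z[17]=0
i=18: i≥r, start 0; Z[18]=5 extend→box=[18,23)
i=19: min(r-i=4, Z[1]=2)=2; Z[19]=2
i=20: min(r-i=3, Z[2]=1)=1; Z[20]=1
i=21: min(r-i=2, Z[3]=0)=0; Z[21]=0
i=22: min(r-i=1, Z[4]=0)=0; Z[22]=0
i=23: i≥r, start 0; Z[23]=1 extend→box=[23,24)
i=24: i≥r, start 0; Z[24]=0
i=25: i≥r, start 0; Z[25]=1 extend→box=[25,26)
i=26: i≥r, start 0; Z[26]=0
i=27: i≥r, start 0; Z[27]=1 extend→box=[27,28)
i=28: i≥r, start 0; Z[28]=0
i=29: i≥r, start 0; Z[29]=0
i=30: i≥r, start 0; Z[30]=0
i=31: i≥r, start 0; Z[31]=0
i=32: i≥r, start 0; Z[32]=4 extend→box=[32,36)
i=33: min(r-i=3, Z[1]=2)=2; Z[33]=2
i=34: min(r-i=2, Z[2]=1)=1; Z[34]=1
i=35: min(r-i=1, Z[3]=0)=0; Z[35]=0
i=36: i≥r, start 0; Z[36]=1 extend→box=[36,37)
i=37: i≥r, start 0; Z[37]=0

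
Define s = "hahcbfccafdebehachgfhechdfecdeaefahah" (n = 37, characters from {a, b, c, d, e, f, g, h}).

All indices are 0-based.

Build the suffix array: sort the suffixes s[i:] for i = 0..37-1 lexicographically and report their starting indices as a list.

rank→(start, suffix):
  0 → (15, 'achgfhechdfecdeaefahah')
  1 → (30, 'aefahah')
  2 → (8, 'afdebehachgfhechdfecdeaefahah')
  3 → (35, 'ah')
  4 → (33, 'ahah')
  5 → (1, 'ahcbfccafdebehachgfhechdfecdeaefahah')
  6 → (12, 'behachgfhechdfecdeaefahah')
  7 → (4, 'bfccafdebehachgfhechdfecdeaefahah')
  8 → (7, 'cafdebehachgfhechdfecdeaefahah')
  9 → (3, 'cbfccafdebehachgfhechdfecdeaefahah')
  10 → (6, 'ccafdebehachgfhechdfecdeaefahah')
  11 → (27, 'cdeaefahah')
  12 → (22, 'chdfecdeaefahah')
  13 → (16, 'chgfhechdfecdeaefahah')
  14 → (28, 'deaefahah')
  15 → (10, 'debehachgfhechdfecdeaefahah')
  16 → (24, 'dfecdeaefahah')
  17 → (29, 'eaefahah')
  18 → (11, 'ebehachgfhechdfecdeaefahah')
  19 → (26, 'ecdeaefahah')
  20 → (21, 'echdfecdeaefahah')
  21 → (31, 'efahah')
  22 → (13, 'ehachgfhechdfecdeaefahah')
  23 → (32, 'fahah')
  24 → (5, 'fccafdebehachgfhechdfecdeaefahah')
  25 → (9, 'fdebehachgfhechdfecdeaefahah')
  26 → (25, 'fecdeaefahah')
  27 → (19, 'fhechdfecdeaefahah')
  28 → (18, 'gfhechdfecdeaefahah')
  29 → (36, 'h')
  30 → (14, 'hachgfhechdfecdeaefahah')
  31 → (34, 'hah')
  32 → (0, 'hahcbfccafdebehachgfhechdfecdeaefahah')
  33 → (2, 'hcbfccafdebehachgfhechdfecdeaefahah')
  34 → (23, 'hdfecdeaefahah')
  35 → (20, 'hechdfecdeaefahah')
  36 → (17, 'hgfhechdfecdeaefahah')

[15, 30, 8, 35, 33, 1, 12, 4, 7, 3, 6, 27, 22, 16, 28, 10, 24, 29, 11, 26, 21, 31, 13, 32, 5, 9, 25, 19, 18, 36, 14, 34, 0, 2, 23, 20, 17]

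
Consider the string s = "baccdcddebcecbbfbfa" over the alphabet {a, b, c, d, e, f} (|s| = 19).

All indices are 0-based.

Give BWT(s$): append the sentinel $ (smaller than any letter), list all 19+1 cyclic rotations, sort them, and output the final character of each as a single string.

rank  rotation              last
    0  $baccdcddebcecbbfbfa  a
    1  a$baccdcddebcecbbfbf  f
    2  accdcddebcecbbfbfa$b  b
    3  baccdcddebcecbbfbfa$  $
    4  bbfbfa$baccdcddebcec  c
    5  bcecbbfbfa$baccdcdde  e
    6  bfa$baccdcddebcecbbf  f
    7  bfbfa$baccdcddebcecb  b
    8  cbbfbfa$baccdcddebce  e
    9  ccdcddebcecbbfbfa$ba  a
   10  cdcddebcecbbfbfa$bac  c
   11  cddebcecbbfbfa$baccd  d
   12  cecbbfbfa$baccdcddeb  b
   13  dcddebcecbbfbfa$bacc  c
   14  ddebcecbbfbfa$baccdc  c
   15  debcecbbfbfa$baccdcd  d
   16  ebcecbbfbfa$baccdcdd  d
   17  ecbbfbfa$baccdcddebc  c
   18  fa$baccdcddebcecbbfb  b
   19  fbfa$baccdcddebcecbb  b

afb$cefbeacdbccddcbb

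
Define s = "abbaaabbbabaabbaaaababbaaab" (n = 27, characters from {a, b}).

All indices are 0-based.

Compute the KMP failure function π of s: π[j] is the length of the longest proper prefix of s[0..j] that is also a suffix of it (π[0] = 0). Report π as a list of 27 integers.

[0, 0, 0, 1, 1, 1, 2, 3, 0, 1, 2, 1, 1, 2, 3, 4, 5, 6, 1, 2, 1, 2, 3, 4, 5, 6, 7]

π[0] = 0
j=1 s[j]='b': π[1]=0 (border '')
j=2 s[j]='b': π[2]=0 (border '')
j=3 s[j]='a': π[3]=1 (border 'a')
j=4 s[j]='a': k: 1→0; π[4]=1 (border 'a')
j=5 s[j]='a': k: 1→0; π[5]=1 (border 'a')
j=6 s[j]='b': π[6]=2 (border 'ab')
j=7 s[j]='b': π[7]=3 (border 'abb')
j=8 s[j]='b': k: 3→0; π[8]=0 (border '')
j=9 s[j]='a': π[9]=1 (border 'a')
j=10 s[j]='b': π[10]=2 (border 'ab')
j=11 s[j]='a': k: 2→0; π[11]=1 (border 'a')
j=12 s[j]='a': k: 1→0; π[12]=1 (border 'a')
j=13 s[j]='b': π[13]=2 (border 'ab')
j=14 s[j]='b': π[14]=3 (border 'abb')
j=15 s[j]='a': π[15]=4 (border 'abba')
j=16 s[j]='a': π[16]=5 (border 'abbaa')
j=17 s[j]='a': π[17]=6 (border 'abbaaa')
j=18 s[j]='a': k: 6→1→0; π[18]=1 (border 'a')
j=19 s[j]='b': π[19]=2 (border 'ab')
j=20 s[j]='a': k: 2→0; π[20]=1 (border 'a')
j=21 s[j]='b': π[21]=2 (border 'ab')
j=22 s[j]='b': π[22]=3 (border 'abb')
j=23 s[j]='a': π[23]=4 (border 'abba')
j=24 s[j]='a': π[24]=5 (border 'abbaa')
j=25 s[j]='a': π[25]=6 (border 'abbaaa')
j=26 s[j]='b': π[26]=7 (border 'abbaaab')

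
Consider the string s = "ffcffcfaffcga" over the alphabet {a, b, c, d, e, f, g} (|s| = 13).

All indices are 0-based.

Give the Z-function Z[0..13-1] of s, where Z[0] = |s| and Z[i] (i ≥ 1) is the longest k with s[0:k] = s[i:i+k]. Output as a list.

[13, 1, 0, 4, 1, 0, 1, 0, 3, 1, 0, 0, 0]

Z[0]=13
i=1: i≥r, start 0; Z[1]=1 grow→box=[1,2)
i=2: i≥r, start 0; Z[2]=0
i=3: i≥r, start 0; Z[3]=4 grow→box=[3,7)
i=4: min(r-i=3, Z[1]=1)=1; Z[4]=1
i=5: min(r-i=2, Z[2]=0)=0; Z[5]=0
i=6: min(r-i=1, Z[3]=4)=1; Z[6]=1
i=7: i≥r, start 0; Z[7]=0
i=8: i≥r, start 0; Z[8]=3 grow→box=[8,11)
i=9: min(r-i=2, Z[1]=1)=1; Z[9]=1
i=10: min(r-i=1, Z[2]=0)=0; Z[10]=0
i=11: i≥r, start 0; Z[11]=0
i=12: i≥r, start 0; Z[12]=0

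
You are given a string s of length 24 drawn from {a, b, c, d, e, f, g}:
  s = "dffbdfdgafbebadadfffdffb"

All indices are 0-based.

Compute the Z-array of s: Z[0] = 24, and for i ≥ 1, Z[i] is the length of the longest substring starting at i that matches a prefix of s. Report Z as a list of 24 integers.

Z[0]=24
i=1: i≥r, start 0; Z[1]=0
i=2: i≥r, start 0; Z[2]=0
i=3: i≥r, start 0; Z[3]=0
i=4: i≥r, start 0; Z[4]=2 scan→box=[4,6)
i=5: min(r-i=1, Z[1]=0)=0; Z[5]=0
i=6: i≥r, start 0; Z[6]=1 scan→box=[6,7)
i=7: i≥r, start 0; Z[7]=0
i=8: i≥r, start 0; Z[8]=0
i=9: i≥r, start 0; Z[9]=0
i=10: i≥r, start 0; Z[10]=0
i=11: i≥r, start 0; Z[11]=0
i=12: i≥r, start 0; Z[12]=0
i=13: i≥r, start 0; Z[13]=0
i=14: i≥r, start 0; Z[14]=1 scan→box=[14,15)
i=15: i≥r, start 0; Z[15]=0
i=16: i≥r, start 0; Z[16]=3 scan→box=[16,19)
i=17: min(r-i=2, Z[1]=0)=0; Z[17]=0
i=18: min(r-i=1, Z[2]=0)=0; Z[18]=0
i=19: i≥r, start 0; Z[19]=0
i=20: i≥r, start 0; Z[20]=4 scan→box=[20,24)
i=21: min(r-i=3, Z[1]=0)=0; Z[21]=0
i=22: min(r-i=2, Z[2]=0)=0; Z[22]=0
i=23: min(r-i=1, Z[3]=0)=0; Z[23]=0

[24, 0, 0, 0, 2, 0, 1, 0, 0, 0, 0, 0, 0, 0, 1, 0, 3, 0, 0, 0, 4, 0, 0, 0]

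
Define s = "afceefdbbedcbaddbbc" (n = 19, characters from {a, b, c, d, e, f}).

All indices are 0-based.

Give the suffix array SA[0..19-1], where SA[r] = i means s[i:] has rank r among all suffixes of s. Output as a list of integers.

[13, 0, 12, 16, 7, 17, 8, 18, 11, 2, 15, 6, 10, 14, 9, 3, 4, 1, 5]

sorted suffixes:
  #0 SA[0]=13  'addbbc'
  #1 SA[1]=0  'afceefdbbedcbaddbbc'
  #2 SA[2]=12  'baddbbc'
  #3 SA[3]=16  'bbc'
  #4 SA[4]=7  'bbedcbaddbbc'
  #5 SA[5]=17  'bc'
  #6 SA[6]=8  'bedcbaddbbc'
  #7 SA[7]=18  'c'
  #8 SA[8]=11  'cbaddbbc'
  #9 SA[9]=2  'ceefdbbedcbaddbbc'
  #10 SA[10]=15  'dbbc'
  #11 SA[11]=6  'dbbedcbaddbbc'
  #12 SA[12]=10  'dcbaddbbc'
  #13 SA[13]=14  'ddbbc'
  #14 SA[14]=9  'edcbaddbbc'
  #15 SA[15]=3  'eefdbbedcbaddbbc'
  #16 SA[16]=4  'efdbbedcbaddbbc'
  #17 SA[17]=1  'fceefdbbedcbaddbbc'
  #18 SA[18]=5  'fdbbedcbaddbbc'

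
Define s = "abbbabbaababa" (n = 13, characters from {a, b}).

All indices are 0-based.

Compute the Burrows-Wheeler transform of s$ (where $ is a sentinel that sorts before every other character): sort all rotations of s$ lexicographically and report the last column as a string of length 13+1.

abbbab$abababa

rank  rotation        last
    0  $abbbabbaababa  a
    1  a$abbbabbaabab  b
    2  aababa$abbbabb  b
    3  aba$abbbabbaab  b
    4  ababa$abbbabba  a
    5  abbaababa$abbb  b
    6  abbbabbaababa$  $
    7  ba$abbbabbaaba  a
    8  baababa$abbbab  b
    9  baba$abbbabbaa  a
   10  babbaababa$abb  b
   11  bbaababa$abbba  a
   12  bbabbaababa$ab  b
   13  bbbabbaababa$a  a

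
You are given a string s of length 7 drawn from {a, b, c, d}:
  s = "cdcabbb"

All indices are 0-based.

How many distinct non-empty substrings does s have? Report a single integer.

rank | idx | suffix
   0 |   3 | abbb
   1 |   6 | b
   2 |   5 | bb
   3 |   4 | bbb
   4 |   2 | cabbb
   5 |   0 | cdcabbb
   6 |   1 | dcabbb

SA = [3, 6, 5, 4, 2, 0, 1]
[i] adj suffixes → lcp
  [1] 3/6 → 0 ('')
  [2] 6/5 → 1 ('b')
  [3] 5/4 → 2 ('bb')
  [4] 4/2 → 0 ('')
  [5] 2/0 → 1 ('c')
  [6] 0/1 → 0 ('')

n(n+1)/2 = 7·8/2 = 28
Σ LCP = 0 + 0 + 1 + 2 + 0 + 1 + 0 = 4
distinct = 28 − 4 = 24

24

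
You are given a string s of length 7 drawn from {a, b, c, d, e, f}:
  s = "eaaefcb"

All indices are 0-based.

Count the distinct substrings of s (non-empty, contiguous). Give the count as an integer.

26

rank | idx | suffix
   0 |   1 | aaefcb
   1 |   2 | aefcb
   2 |   6 | b
   3 |   5 | cb
   4 |   0 | eaaefcb
   5 |   3 | efcb
   6 |   4 | fcb

SA = [1, 2, 6, 5, 0, 3, 4]
rank  pair      lcp
   1  s[1:],s[2:]  1  'a'
   2  s[2:],s[6:]  0  ''
   3  s[6:],s[5:]  0  ''
   4  s[5:],s[0:]  0  ''
   5  s[0:],s[3:]  1  'e'
   6  s[3:],s[4:]  0  ''

n(n+1)/2 = 7·8/2 = 28
Σ LCP = 0 + 1 + 0 + 0 + 0 + 1 + 0 = 2
distinct = 28 − 2 = 26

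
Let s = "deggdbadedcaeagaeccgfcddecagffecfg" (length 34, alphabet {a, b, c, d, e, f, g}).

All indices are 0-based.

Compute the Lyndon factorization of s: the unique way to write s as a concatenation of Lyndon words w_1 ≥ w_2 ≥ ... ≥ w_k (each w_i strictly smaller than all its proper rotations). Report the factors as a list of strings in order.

["degg", "d", "b", "adedcaeagaeccgfcddecagffecfg"]

emit factor 1: 'degg' (i=0, period=4)
emit factor 2: 'd' (i=4, period=1)
emit factor 3: 'b' (i=5, period=1)
emit factor 4: 'adedcaeagaeccgfcddecagffecfg' (i=6, period=28)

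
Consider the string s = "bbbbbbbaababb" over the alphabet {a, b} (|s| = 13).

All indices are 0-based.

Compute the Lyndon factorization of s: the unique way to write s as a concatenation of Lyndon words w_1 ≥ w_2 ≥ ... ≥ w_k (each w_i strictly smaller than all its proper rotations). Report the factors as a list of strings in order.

emit factor 1: 'b' (i=0, period=1)
emit factor 2: 'b' (i=1, period=1)
emit factor 3: 'b' (i=2, period=1)
emit factor 4: 'b' (i=3, period=1)
emit factor 5: 'b' (i=4, period=1)
emit factor 6: 'b' (i=5, period=1)
emit factor 7: 'b' (i=6, period=1)
emit factor 8: 'aababb' (i=7, period=6)

["b", "b", "b", "b", "b", "b", "b", "aababb"]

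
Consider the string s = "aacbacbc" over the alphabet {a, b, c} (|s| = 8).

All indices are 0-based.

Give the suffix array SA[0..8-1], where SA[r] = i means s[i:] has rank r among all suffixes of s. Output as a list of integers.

rank→(start, suffix):
  0 → (0, 'aacbacbc')
  1 → (1, 'acbacbc')
  2 → (4, 'acbc')
  3 → (3, 'bacbc')
  4 → (6, 'bc')
  5 → (7, 'c')
  6 → (2, 'cbacbc')
  7 → (5, 'cbc')

[0, 1, 4, 3, 6, 7, 2, 5]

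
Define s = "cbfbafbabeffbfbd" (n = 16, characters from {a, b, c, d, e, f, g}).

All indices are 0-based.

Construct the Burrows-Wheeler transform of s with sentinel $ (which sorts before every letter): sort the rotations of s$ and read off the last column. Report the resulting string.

rank  rotation           last
    0  $cbfbafbabeffbfbd  d
    1  abeffbfbd$cbfbafb  b
    2  afbabeffbfbd$cbfb  b
    3  babeffbfbd$cbfbaf  f
    4  bafbabeffbfbd$cbf  f
    5  bd$cbfbafbabeffbf  f
    6  beffbfbd$cbfbafba  a
    7  bfbafbabeffbfbd$c  c
    8  bfbd$cbfbafbabeff  f
    9  cbfbafbabeffbfbd$  $
   10  d$cbfbafbabeffbfb  b
   11  effbfbd$cbfbafbab  b
   12  fbabeffbfbd$cbfba  a
   13  fbafbabeffbfbd$cb  b
   14  fbd$cbfbafbabeffb  b
   15  fbfbd$cbfbafbabef  f
   16  ffbfbd$cbfbafbabe  e

dbbfffacf$bbabbfe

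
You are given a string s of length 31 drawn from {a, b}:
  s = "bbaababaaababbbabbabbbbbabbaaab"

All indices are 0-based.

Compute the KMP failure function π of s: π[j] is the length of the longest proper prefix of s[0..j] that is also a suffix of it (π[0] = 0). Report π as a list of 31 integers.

[0, 1, 0, 0, 1, 0, 1, 0, 0, 0, 1, 0, 1, 2, 2, 3, 1, 2, 3, 1, 2, 2, 2, 2, 3, 1, 2, 3, 4, 0, 1]

π[0] = 0
j=1 s[j]='b': π[1]=1 (border 'b')
j=2 s[j]='a': k: 1→0; π[2]=0 (border '')
j=3 s[j]='a': π[3]=0 (border '')
j=4 s[j]='b': π[4]=1 (border 'b')
j=5 s[j]='a': k: 1→0; π[5]=0 (border '')
j=6 s[j]='b': π[6]=1 (border 'b')
j=7 s[j]='a': k: 1→0; π[7]=0 (border '')
j=8 s[j]='a': π[8]=0 (border '')
j=9 s[j]='a': π[9]=0 (border '')
j=10 s[j]='b': π[10]=1 (border 'b')
j=11 s[j]='a': k: 1→0; π[11]=0 (border '')
j=12 s[j]='b': π[12]=1 (border 'b')
j=13 s[j]='b': π[13]=2 (border 'bb')
j=14 s[j]='b': k: 2→1; π[14]=2 (border 'bb')
j=15 s[j]='a': π[15]=3 (border 'bba')
j=16 s[j]='b': k: 3→0; π[16]=1 (border 'b')
j=17 s[j]='b': π[17]=2 (border 'bb')
j=18 s[j]='a': π[18]=3 (border 'bba')
j=19 s[j]='b': k: 3→0; π[19]=1 (border 'b')
j=20 s[j]='b': π[20]=2 (border 'bb')
j=21 s[j]='b': k: 2→1; π[21]=2 (border 'bb')
j=22 s[j]='b': k: 2→1; π[22]=2 (border 'bb')
j=23 s[j]='b': k: 2→1; π[23]=2 (border 'bb')
j=24 s[j]='a': π[24]=3 (border 'bba')
j=25 s[j]='b': k: 3→0; π[25]=1 (border 'b')
j=26 s[j]='b': π[26]=2 (border 'bb')
j=27 s[j]='a': π[27]=3 (border 'bba')
j=28 s[j]='a': π[28]=4 (border 'bbaa')
j=29 s[j]='a': k: 4→0; π[29]=0 (border '')
j=30 s[j]='b': π[30]=1 (border 'b')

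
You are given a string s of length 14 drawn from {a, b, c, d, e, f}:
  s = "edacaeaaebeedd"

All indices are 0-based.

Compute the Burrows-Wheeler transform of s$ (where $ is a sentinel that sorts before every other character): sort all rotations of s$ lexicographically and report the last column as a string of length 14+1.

rank  rotation         last
    0  $edacaeaaebeedd  d
    1  aaebeedd$edacae  e
    2  acaeaaebeedd$ed  d
    3  aeaaebeedd$edac  c
    4  aebeedd$edacaea  a
    5  beedd$edacaeaae  e
    6  caeaaebeedd$eda  a
    7  d$edacaeaaebeed  d
    8  dacaeaaebeedd$e  e
    9  dd$edacaeaaebee  e
   10  eaaebeedd$edaca  a
   11  ebeedd$edacaeaa  a
   12  edacaeaaebeedd$  $
   13  edd$edacaeaaebe  e
   14  eedd$edacaeaaeb  b

dedcaeadeeaa$eb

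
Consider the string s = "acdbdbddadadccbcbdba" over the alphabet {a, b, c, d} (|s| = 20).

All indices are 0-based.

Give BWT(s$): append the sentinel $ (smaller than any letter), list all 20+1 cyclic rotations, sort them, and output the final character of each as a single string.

ab$dddccddcbdadabcbab

rank  rotation               last
    0  $acdbdbddadadccbcbdba  a
    1  a$acdbdbddadadccbcbdb  b
    2  acdbdbddadadccbcbdba$  $
    3  adadccbcbdba$acdbdbdd  d
    4  adccbcbdba$acdbdbddad  d
    5  ba$acdbdbddadadccbcbd  d
    6  bcbdba$acdbdbddadadcc  c
    7  bdba$acdbdbddadadccbc  c
    8  bdbddadadccbcbdba$acd  d
    9  bddadadccbcbdba$acdbd  d
   10  cbcbdba$acdbdbddadadc  c
   11  cbdba$acdbdbddadadccb  b
   12  ccbcbdba$acdbdbddadad  d
   13  cdbdbddadadccbcbdba$a  a
   14  dadadccbcbdba$acdbdbd  d
   15  dadccbcbdba$acdbdbdda  a
   16  dba$acdbdbddadadccbcb  b
   17  dbdbddadadccbcbdba$ac  c
   18  dbddadadccbcbdba$acdb  b
   19  dccbcbdba$acdbdbddada  a
   20  ddadadccbcbdba$acdbdb  b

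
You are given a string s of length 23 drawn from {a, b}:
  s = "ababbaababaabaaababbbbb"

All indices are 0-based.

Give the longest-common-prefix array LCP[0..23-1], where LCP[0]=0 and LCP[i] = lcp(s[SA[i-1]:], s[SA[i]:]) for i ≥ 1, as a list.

[0, 2, 4, 5, 1, 4, 3, 4, 5, 2, 3, 0, 1, 3, 5, 2, 3, 4, 1, 2, 2, 3, 4]

rank→(start, suffix):
  0 → (13, 'aaababbbbb')
  1 → (10, 'aabaaababbbbb')
  2 → (5, 'aababaabaaababbbbb')
  3 → (14, 'aababbbbb')
  4 → (11, 'abaaababbbbb')
  5 → (8, 'abaabaaababbbbb')
  6 → (6, 'ababaabaaababbbbb')
  7 → (0, 'ababbaababaabaaababbbbb')
  8 → (15, 'ababbbbb')
  9 → (2, 'abbaababaabaaababbbbb')
  10 → (17, 'abbbbb')
  11 → (22, 'b')
  12 → (12, 'baaababbbbb')
  13 → (9, 'baabaaababbbbb')
  14 → (4, 'baababaabaaababbbbb')
  15 → (7, 'babaabaaababbbbb')
  16 → (1, 'babbaababaabaaababbbbb')
  17 → (16, 'babbbbb')
  18 → (21, 'bb')
  19 → (3, 'bbaababaabaaababbbbb')
  20 → (20, 'bbb')
  21 → (19, 'bbbb')
  22 → (18, 'bbbbb')

SA = [13, 10, 5, 14, 11, 8, 6, 0, 15, 2, 17, 22, 12, 9, 4, 7, 1, 16, 21, 3, 20, 19, 18]
[i] adj suffixes → lcp
  [1] 13/10 → 2 ('aa')
  [2] 10/5 → 4 ('aaba')
  [3] 5/14 → 5 ('aabab')
  [4] 14/11 → 1 ('a')
  [5] 11/8 → 4 ('abaa')
  [6] 8/6 → 3 ('aba')
  [7] 6/0 → 4 ('abab')
  [8] 0/15 → 5 ('ababb')
  [9] 15/2 → 2 ('ab')
  [10] 2/17 → 3 ('abb')
  [11] 17/22 → 0 ('')
  [12] 22/12 → 1 ('b')
  [13] 12/9 → 3 ('baa')
  [14] 9/4 → 5 ('baaba')
  [15] 4/7 → 2 ('ba')
  [16] 7/1 → 3 ('bab')
  [17] 1/16 → 4 ('babb')
  [18] 16/21 → 1 ('b')
  [19] 21/3 → 2 ('bb')
  [20] 3/20 → 2 ('bb')
  [21] 20/19 → 3 ('bbb')
  [22] 19/18 → 4 ('bbbb')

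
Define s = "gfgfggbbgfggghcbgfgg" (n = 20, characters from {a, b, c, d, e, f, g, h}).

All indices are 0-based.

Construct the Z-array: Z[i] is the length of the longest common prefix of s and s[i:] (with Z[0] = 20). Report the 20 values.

[20, 0, 3, 0, 1, 1, 0, 0, 3, 0, 1, 1, 1, 0, 0, 0, 3, 0, 1, 1]

Z[0]=20
i=1: i≥r, start 0; Z[1]=0
i=2: i≥r, start 0; Z[2]=3 grow→box=[2,5)
i=3: min(r-i=2, Z[1]=0)=0; Z[3]=0
i=4: min(r-i=1, Z[2]=3)=1; Z[4]=1
i=5: i≥r, start 0; Z[5]=1 grow→box=[5,6)
i=6: i≥r, start 0; Z[6]=0
i=7: i≥r, start 0; Z[7]=0
i=8: i≥r, start 0; Z[8]=3 grow→box=[8,11)
i=9: min(r-i=2, Z[1]=0)=0; Z[9]=0
i=10: min(r-i=1, Z[2]=3)=1; Z[10]=1
i=11: i≥r, start 0; Z[11]=1 grow→box=[11,12)
i=12: i≥r, start 0; Z[12]=1 grow→box=[12,13)
i=13: i≥r, start 0; Z[13]=0
i=14: i≥r, start 0; Z[14]=0
i=15: i≥r, start 0; Z[15]=0
i=16: i≥r, start 0; Z[16]=3 grow→box=[16,19)
i=17: min(r-i=2, Z[1]=0)=0; Z[17]=0
i=18: min(r-i=1, Z[2]=3)=1; Z[18]=1
i=19: i≥r, start 0; Z[19]=1 grow→box=[19,20)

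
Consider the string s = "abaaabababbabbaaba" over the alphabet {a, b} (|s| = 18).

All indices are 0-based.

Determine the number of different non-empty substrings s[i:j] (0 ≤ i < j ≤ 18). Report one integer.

128

rank→(start, suffix):
  0 → (17, 'a')
  1 → (2, 'aaabababbabbaaba')
  2 → (14, 'aaba')
  3 → (3, 'aabababbabbaaba')
  4 → (15, 'aba')
  5 → (0, 'abaaabababbabbaaba')
  6 → (4, 'abababbabbaaba')
  7 → (6, 'ababbabbaaba')
  8 → (11, 'abbaaba')
  9 → (8, 'abbabbaaba')
  10 → (16, 'ba')
  11 → (1, 'baaabababbabbaaba')
  12 → (13, 'baaba')
  13 → (5, 'bababbabbaaba')
  14 → (10, 'babbaaba')
  15 → (7, 'babbabbaaba')
  16 → (12, 'bbaaba')
  17 → (9, 'bbabbaaba')

SA = [17, 2, 14, 3, 15, 0, 4, 6, 11, 8, 16, 1, 13, 5, 10, 7, 12, 9]
i: (SA[i-1],SA[i]) lcp shared
  1: (17,2) 1 'a'
  2: (2,14) 2 'aa'
  3: (14,3) 4 'aaba'
  4: (3,15) 1 'a'
  5: (15,0) 3 'aba'
  6: (0,4) 3 'aba'
  7: (4,6) 4 'abab'
  8: (6,11) 2 'ab'
  9: (11,8) 4 'abba'
  10: (8,16) 0 ''
  11: (16,1) 2 'ba'
  12: (1,13) 3 'baa'
  13: (13,5) 2 'ba'
  14: (5,10) 3 'bab'
  15: (10,7) 5 'babba'
  16: (7,12) 1 'b'
  17: (12,9) 3 'bba'

n(n+1)/2 = 18·19/2 = 171
Σ LCP = 0 + 1 + 2 + 4 + 1 + 3 + 3 + 4 + 2 + 4 + 0 + 2 + 3 + 2 + 3 + 5 + 1 + 3 = 43
distinct = 171 − 43 = 128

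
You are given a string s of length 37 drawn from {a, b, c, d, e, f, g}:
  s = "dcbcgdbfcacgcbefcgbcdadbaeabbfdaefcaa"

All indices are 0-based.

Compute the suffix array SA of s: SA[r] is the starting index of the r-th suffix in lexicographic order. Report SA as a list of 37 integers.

[36, 35, 26, 9, 21, 24, 31, 23, 27, 18, 2, 13, 6, 28, 34, 8, 1, 12, 19, 16, 10, 3, 20, 30, 22, 5, 0, 25, 32, 14, 33, 7, 15, 29, 17, 11, 4]

rank | idx | suffix
   0 |  36 | a
   1 |  35 | aa
   2 |  26 | abbfdaefcaa
   3 |   9 | acgcbefcgbcdadbaeabbfdaefcaa
   4 |  21 | adbaeabbfdaefcaa
   5 |  24 | aeabbfdaefcaa
   6 |  31 | aefcaa
   7 |  23 | baeabbfdaefcaa
   8 |  27 | bbfdaefcaa
   9 |  18 | bcdadbaeabbfdaefcaa
  10 |   2 | bcgdbfcacgcbefcgbcdadbaeabbfdaefcaa
  11 |  13 | befcgbcdadbaeabbfdaefcaa
  12 |   6 | bfcacgcbefcgbcdadbaeabbfdaefcaa
  13 |  28 | bfdaefcaa
  14 |  34 | caa
  15 |   8 | cacgcbefcgbcdadbaeabbfdaefcaa
  16 |   1 | cbcgdbfcacgcbefcgbcdadbaeabbfdaefcaa
  17 |  12 | cbefcgbcdadbaeabbfdaefcaa
  18 |  19 | cdadbaeabbfdaefcaa
  19 |  16 | cgbcdadbaeabbfdaefcaa
  20 |  10 | cgcbefcgbcdadbaeabbfdaefcaa
  21 |   3 | cgdbfcacgcbefcgbcdadbaeabbfdaefcaa
  22 |  20 | dadbaeabbfdaefcaa
  23 |  30 | daefcaa
  24 |  22 | dbaeabbfdaefcaa
  25 |   5 | dbfcacgcbefcgbcdadbaeabbfdaefcaa
  26 |   0 | dcbcgdbfcacgcbefcgbcdadbaeabbfdaefcaa
  27 |  25 | eabbfdaefcaa
  28 |  32 | efcaa
  29 |  14 | efcgbcdadbaeabbfdaefcaa
  30 |  33 | fcaa
  31 |   7 | fcacgcbefcgbcdadbaeabbfdaefcaa
  32 |  15 | fcgbcdadbaeabbfdaefcaa
  33 |  29 | fdaefcaa
  34 |  17 | gbcdadbaeabbfdaefcaa
  35 |  11 | gcbefcgbcdadbaeabbfdaefcaa
  36 |   4 | gdbfcacgcbefcgbcdadbaeabbfdaefcaa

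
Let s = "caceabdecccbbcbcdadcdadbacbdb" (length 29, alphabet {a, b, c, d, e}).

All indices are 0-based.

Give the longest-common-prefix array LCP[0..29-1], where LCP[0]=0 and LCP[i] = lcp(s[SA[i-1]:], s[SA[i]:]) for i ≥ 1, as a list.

rank→(start, suffix):
  0 → (4, 'abdecccbbcbcdadcdadbacbdb')
  1 → (24, 'acbdb')
  2 → (1, 'aceabdecccbbcbcdadcdadbacbdb')
  3 → (21, 'adbacbdb')
  4 → (17, 'adcdadbacbdb')
  5 → (28, 'b')
  6 → (23, 'bacbdb')
  7 → (11, 'bbcbcdadcdadbacbdb')
  8 → (12, 'bcbcdadcdadbacbdb')
  9 → (14, 'bcdadcdadbacbdb')
  10 → (26, 'bdb')
  11 → (5, 'bdecccbbcbcdadcdadbacbdb')
  12 → (0, 'caceabdecccbbcbcdadcdadbacbdb')
  13 → (10, 'cbbcbcdadcdadbacbdb')
  14 → (13, 'cbcdadcdadbacbdb')
  15 → (25, 'cbdb')
  16 → (9, 'ccbbcbcdadcdadbacbdb')
  17 → (8, 'cccbbcbcdadcdadbacbdb')
  18 → (19, 'cdadbacbdb')
  19 → (15, 'cdadcdadbacbdb')
  20 → (2, 'ceabdecccbbcbcdadcdadbacbdb')
  21 → (20, 'dadbacbdb')
  22 → (16, 'dadcdadbacbdb')
  23 → (27, 'db')
  24 → (22, 'dbacbdb')
  25 → (18, 'dcdadbacbdb')
  26 → (6, 'decccbbcbcdadcdadbacbdb')
  27 → (3, 'eabdecccbbcbcdadcdadbacbdb')
  28 → (7, 'ecccbbcbcdadcdadbacbdb')

SA = [4, 24, 1, 21, 17, 28, 23, 11, 12, 14, 26, 5, 0, 10, 13, 25, 9, 8, 19, 15, 2, 20, 16, 27, 22, 18, 6, 3, 7]
i: (SA[i-1],SA[i]) lcp shared
  1: (4,24) 1 'a'
  2: (24,1) 2 'ac'
  3: (1,21) 1 'a'
  4: (21,17) 2 'ad'
  5: (17,28) 0 ''
  6: (28,23) 1 'b'
  7: (23,11) 1 'b'
  8: (11,12) 1 'b'
  9: (12,14) 2 'bc'
  10: (14,26) 1 'b'
  11: (26,5) 2 'bd'
  12: (5,0) 0 ''
  13: (0,10) 1 'c'
  14: (10,13) 2 'cb'
  15: (13,25) 2 'cb'
  16: (25,9) 1 'c'
  17: (9,8) 2 'cc'
  18: (8,19) 1 'c'
  19: (19,15) 4 'cdad'
  20: (15,2) 1 'c'
  21: (2,20) 0 ''
  22: (20,16) 3 'dad'
  23: (16,27) 1 'd'
  24: (27,22) 2 'db'
  25: (22,18) 1 'd'
  26: (18,6) 1 'd'
  27: (6,3) 0 ''
  28: (3,7) 1 'e'

[0, 1, 2, 1, 2, 0, 1, 1, 1, 2, 1, 2, 0, 1, 2, 2, 1, 2, 1, 4, 1, 0, 3, 1, 2, 1, 1, 0, 1]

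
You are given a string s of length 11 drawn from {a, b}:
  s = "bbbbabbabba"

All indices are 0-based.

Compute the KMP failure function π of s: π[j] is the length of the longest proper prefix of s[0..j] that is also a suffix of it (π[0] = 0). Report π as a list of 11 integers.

π[0] = 0
j=1 s[j]='b': π[1]=1 (border 'b')
j=2 s[j]='b': π[2]=2 (border 'bb')
j=3 s[j]='b': π[3]=3 (border 'bbb')
j=4 s[j]='a': k: 3→2→1→0; π[4]=0 (border '')
j=5 s[j]='b': π[5]=1 (border 'b')
j=6 s[j]='b': π[6]=2 (border 'bb')
j=7 s[j]='a': k: 2→1→0; π[7]=0 (border '')
j=8 s[j]='b': π[8]=1 (border 'b')
j=9 s[j]='b': π[9]=2 (border 'bb')
j=10 s[j]='a': k: 2→1→0; π[10]=0 (border '')

[0, 1, 2, 3, 0, 1, 2, 0, 1, 2, 0]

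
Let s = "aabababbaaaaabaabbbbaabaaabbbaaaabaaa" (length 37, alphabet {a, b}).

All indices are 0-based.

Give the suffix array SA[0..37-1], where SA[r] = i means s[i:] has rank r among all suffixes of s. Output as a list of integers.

sorted suffixes:
  #0 SA[0]=36  'a'
  #1 SA[1]=35  'aa'
  #2 SA[2]=34  'aaa'
  #3 SA[3]=8  'aaaaabaabbbbaabaaabbbaaaabaaa'
  #4 SA[4]=29  'aaaabaaa'
  #5 SA[5]=9  'aaaabaabbbbaabaaabbbaaaabaaa'
  #6 SA[6]=30  'aaabaaa'
  #7 SA[7]=10  'aaabaabbbbaabaaabbbaaaabaaa'
  #8 SA[8]=23  'aaabbbaaaabaaa'
  #9 SA[9]=31  'aabaaa'
  #10 SA[10]=20  'aabaaabbbaaaabaaa'
  #11 SA[11]=11  'aabaabbbbaabaaabbbaaaabaaa'
  #12 SA[12]=0  'aabababbaaaaabaabbbbaabaaabbbaaaabaaa'
  #13 SA[13]=24  'aabbbaaaabaaa'
  #14 SA[14]=14  'aabbbbaabaaabbbaaaabaaa'
  #15 SA[15]=32  'abaaa'
  #16 SA[16]=21  'abaaabbbaaaabaaa'
  #17 SA[17]=12  'abaabbbbaabaaabbbaaaabaaa'
  #18 SA[18]=1  'abababbaaaaabaabbbbaabaaabbbaaaabaaa'
  #19 SA[19]=3  'ababbaaaaabaabbbbaabaaabbbaaaabaaa'
  #20 SA[20]=5  'abbaaaaabaabbbbaabaaabbbaaaabaaa'
  #21 SA[21]=25  'abbbaaaabaaa'
  #22 SA[22]=15  'abbbbaabaaabbbaaaabaaa'
  #23 SA[23]=33  'baaa'
  #24 SA[24]=7  'baaaaabaabbbbaabaaabbbaaaabaaa'
  #25 SA[25]=28  'baaaabaaa'
  #26 SA[26]=22  'baaabbbaaaabaaa'
  #27 SA[27]=19  'baabaaabbbaaaabaaa'
  #28 SA[28]=13  'baabbbbaabaaabbbaaaabaaa'
  #29 SA[29]=2  'bababbaaaaabaabbbbaabaaabbbaaaabaaa'
  #30 SA[30]=4  'babbaaaaabaabbbbaabaaabbbaaaabaaa'
  #31 SA[31]=6  'bbaaaaabaabbbbaabaaabbbaaaabaaa'
  #32 SA[32]=27  'bbaaaabaaa'
  #33 SA[33]=18  'bbaabaaabbbaaaabaaa'
  #34 SA[34]=26  'bbbaaaabaaa'
  #35 SA[35]=17  'bbbaabaaabbbaaaabaaa'
  #36 SA[36]=16  'bbbbaabaaabbbaaaabaaa'

[36, 35, 34, 8, 29, 9, 30, 10, 23, 31, 20, 11, 0, 24, 14, 32, 21, 12, 1, 3, 5, 25, 15, 33, 7, 28, 22, 19, 13, 2, 4, 6, 27, 18, 26, 17, 16]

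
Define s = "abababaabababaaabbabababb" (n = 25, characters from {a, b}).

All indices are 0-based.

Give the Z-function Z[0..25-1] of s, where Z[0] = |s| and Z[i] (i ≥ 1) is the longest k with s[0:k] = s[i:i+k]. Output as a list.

[25, 0, 5, 0, 3, 0, 1, 8, 0, 5, 0, 3, 0, 1, 1, 2, 0, 0, 6, 0, 4, 0, 2, 0, 0]

Z[0]=25
i=1: i≥r, start 0; Z[1]=0
i=2: i≥r, start 0; Z[2]=5 grow→box=[2,7)
i=3: min(r-i=4, Z[1]=0)=0; Z[3]=0
i=4: min(r-i=3, Z[2]=5)=3; Z[4]=3
i=5: min(r-i=2, Z[3]=0)=0; Z[5]=0
i=6: min(r-i=1, Z[4]=3)=1; Z[6]=1
i=7: i≥r, start 0; Z[7]=8 grow→box=[7,15)
i=8: min(r-i=7, Z[1]=0)=0; Z[8]=0
i=9: min(r-i=6, Z[2]=5)=5; Z[9]=5
i=10: min(r-i=5, Z[3]=0)=0; Z[10]=0
i=11: min(r-i=4, Z[4]=3)=3; Z[11]=3
i=12: min(r-i=3, Z[5]=0)=0; Z[12]=0
i=13: min(r-i=2, Z[6]=1)=1; Z[13]=1
i=14: min(r-i=1, Z[7]=8)=1; Z[14]=1
i=15: i≥r, start 0; Z[15]=2 grow→box=[15,17)
i=16: min(r-i=1, Z[1]=0)=0; Z[16]=0
i=17: i≥r, start 0; Z[17]=0
i=18: i≥r, start 0; Z[18]=6 grow→box=[18,24)
i=19: min(r-i=5, Z[1]=0)=0; Z[19]=0
i=20: min(r-i=4, Z[2]=5)=4; Z[20]=4
i=21: min(r-i=3, Z[3]=0)=0; Z[21]=0
i=22: min(r-i=2, Z[4]=3)=2; Z[22]=2
i=23: min(r-i=1, Z[5]=0)=0; Z[23]=0
i=24: i≥r, start 0; Z[24]=0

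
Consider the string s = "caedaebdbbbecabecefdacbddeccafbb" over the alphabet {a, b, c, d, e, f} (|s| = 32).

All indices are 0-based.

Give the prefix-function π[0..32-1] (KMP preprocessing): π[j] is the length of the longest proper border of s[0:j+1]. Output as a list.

[0, 0, 0, 0, 0, 0, 0, 0, 0, 0, 0, 0, 1, 2, 0, 0, 1, 0, 0, 0, 0, 1, 0, 0, 0, 0, 1, 1, 2, 0, 0, 0]

π[0] = 0
j=1 s[j]='a': π[1]=0 (border '')
j=2 s[j]='e': π[2]=0 (border '')
j=3 s[j]='d': π[3]=0 (border '')
j=4 s[j]='a': π[4]=0 (border '')
j=5 s[j]='e': π[5]=0 (border '')
j=6 s[j]='b': π[6]=0 (border '')
j=7 s[j]='d': π[7]=0 (border '')
j=8 s[j]='b': π[8]=0 (border '')
j=9 s[j]='b': π[9]=0 (border '')
j=10 s[j]='b': π[10]=0 (border '')
j=11 s[j]='e': π[11]=0 (border '')
j=12 s[j]='c': π[12]=1 (border 'c')
j=13 s[j]='a': π[13]=2 (border 'ca')
j=14 s[j]='b': k: 2→0; π[14]=0 (border '')
j=15 s[j]='e': π[15]=0 (border '')
j=16 s[j]='c': π[16]=1 (border 'c')
j=17 s[j]='e': k: 1→0; π[17]=0 (border '')
j=18 s[j]='f': π[18]=0 (border '')
j=19 s[j]='d': π[19]=0 (border '')
j=20 s[j]='a': π[20]=0 (border '')
j=21 s[j]='c': π[21]=1 (border 'c')
j=22 s[j]='b': k: 1→0; π[22]=0 (border '')
j=23 s[j]='d': π[23]=0 (border '')
j=24 s[j]='d': π[24]=0 (border '')
j=25 s[j]='e': π[25]=0 (border '')
j=26 s[j]='c': π[26]=1 (border 'c')
j=27 s[j]='c': k: 1→0; π[27]=1 (border 'c')
j=28 s[j]='a': π[28]=2 (border 'ca')
j=29 s[j]='f': k: 2→0; π[29]=0 (border '')
j=30 s[j]='b': π[30]=0 (border '')
j=31 s[j]='b': π[31]=0 (border '')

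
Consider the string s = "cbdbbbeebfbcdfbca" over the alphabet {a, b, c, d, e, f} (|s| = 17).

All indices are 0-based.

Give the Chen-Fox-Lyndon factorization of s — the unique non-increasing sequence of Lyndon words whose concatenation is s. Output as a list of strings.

emit factor 1: 'c' (i=0, period=1)
emit factor 2: 'bd' (i=1, period=2)
emit factor 3: 'bbbeebfbcdfbc' (i=3, period=13)
emit factor 4: 'a' (i=16, period=1)

["c", "bd", "bbbeebfbcdfbc", "a"]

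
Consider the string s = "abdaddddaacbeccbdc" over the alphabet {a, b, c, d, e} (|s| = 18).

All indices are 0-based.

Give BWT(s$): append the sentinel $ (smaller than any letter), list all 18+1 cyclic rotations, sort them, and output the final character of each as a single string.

rank  rotation             last
    0  $abdaddddaacbeccbdc  c
    1  aacbeccbdc$abdadddd  d
    2  abdaddddaacbeccbdc$  $
    3  acbeccbdc$abdadddda  a
    4  addddaacbeccbdc$abd  d
    5  bdaddddaacbeccbdc$a  a
    6  bdc$abdaddddaacbecc  c
    7  beccbdc$abdaddddaac  c
    8  c$abdaddddaacbeccbd  d
    9  cbdc$abdaddddaacbec  c
   10  cbeccbdc$abdaddddaa  a
   11  ccbdc$abdaddddaacbe  e
   12  daacbeccbdc$abdaddd  d
   13  daddddaacbeccbdc$ab  b
   14  dc$abdaddddaacbeccb  b
   15  ddaacbeccbdc$abdadd  d
   16  dddaacbeccbdc$abdad  d
   17  ddddaacbeccbdc$abda  a
   18  eccbdc$abdaddddaacb  b

cd$adaccdcaedbbddab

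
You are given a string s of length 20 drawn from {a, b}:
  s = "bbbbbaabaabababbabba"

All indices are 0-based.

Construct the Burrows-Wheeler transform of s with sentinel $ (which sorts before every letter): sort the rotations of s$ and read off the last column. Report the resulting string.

rank  rotation               last
    0  $bbbbbaabaabababbabba  a
    1  a$bbbbbaabaabababbabb  b
    2  aabaabababbabba$bbbbb  b
    3  aabababbabba$bbbbbaab  b
    4  abaabababbabba$bbbbba  a
    5  abababbabba$bbbbbaaba  a
    6  ababbabba$bbbbbaabaab  b
    7  abba$bbbbbaabaabababb  b
    8  abbabba$bbbbbaabaabab  b
    9  ba$bbbbbaabaabababbab  b
   10  baabaabababbabba$bbbb  b
   11  baabababbabba$bbbbbaa  a
   12  bababbabba$bbbbbaabaa  a
   13  babba$bbbbbaabaababab  b
   14  babbabba$bbbbbaabaaba  a
   15  bba$bbbbbaabaabababba  a
   16  bbaabaabababbabba$bbb  b
   17  bbabba$bbbbbaabaababa  a
   18  bbbaabaabababbabba$bb  b
   19  bbbbaabaabababbabba$b  b
   20  bbbbbaabaabababbabba$  $

abbbaabbbbbaabaababb$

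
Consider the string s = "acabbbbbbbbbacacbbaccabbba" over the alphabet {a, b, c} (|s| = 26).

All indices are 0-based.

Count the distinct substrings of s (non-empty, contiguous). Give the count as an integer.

rank | idx | suffix
   0 |  25 | a
   1 |  21 | abbba
   2 |   2 | abbbbbbbbbacacbbaccabbba
   3 |   0 | acabbbbbbbbbacacbbaccabbba
   4 |  12 | acacbbaccabbba
   5 |  14 | acbbaccabbba
   6 |  18 | accabbba
   7 |  24 | ba
   8 |  11 | bacacbbaccabbba
   9 |  17 | baccabbba
  10 |  23 | bba
  11 |  10 | bbacacbbaccabbba
  12 |  16 | bbaccabbba
  13 |  22 | bbba
  14 |   9 | bbbacacbbaccabbba
  15 |   8 | bbbbacacbbaccabbba
  16 |   7 | bbbbbacacbbaccabbba
  17 |   6 | bbbbbbacacbbaccabbba
  18 |   5 | bbbbbbbacacbbaccabbba
  19 |   4 | bbbbbbbbacacbbaccabbba
  20 |   3 | bbbbbbbbbacacbbaccabbba
  21 |  20 | cabbba
  22 |   1 | cabbbbbbbbbacacbbaccabbba
  23 |  13 | cacbbaccabbba
  24 |  15 | cbbaccabbba
  25 |  19 | ccabbba

SA = [25, 21, 2, 0, 12, 14, 18, 24, 11, 17, 23, 10, 16, 22, 9, 8, 7, 6, 5, 4, 3, 20, 1, 13, 15, 19]
i: (SA[i-1],SA[i]) lcp shared
  1: (25,21) 1 'a'
  2: (21,2) 4 'abbb'
  3: (2,0) 1 'a'
  4: (0,12) 3 'aca'
  5: (12,14) 2 'ac'
  6: (14,18) 2 'ac'
  7: (18,24) 0 ''
  8: (24,11) 2 'ba'
  9: (11,17) 3 'bac'
  10: (17,23) 1 'b'
  11: (23,10) 3 'bba'
  12: (10,16) 4 'bbac'
  13: (16,22) 2 'bb'
  14: (22,9) 4 'bbba'
  15: (9,8) 3 'bbb'
  16: (8,7) 4 'bbbb'
  17: (7,6) 5 'bbbbb'
  18: (6,5) 6 'bbbbbb'
  19: (5,4) 7 'bbbbbbb'
  20: (4,3) 8 'bbbbbbbb'
  21: (3,20) 0 ''
  22: (20,1) 5 'cabbb'
  23: (1,13) 2 'ca'
  24: (13,15) 1 'c'
  25: (15,19) 1 'c'

n(n+1)/2 = 26·27/2 = 351
Σ LCP = 0 + 1 + 4 + 1 + 3 + 2 + 2 + 0 + 2 + 3 + 1 + 3 + 4 + 2 + 4 + 3 + 4 + 5 + 6 + 7 + 8 + 0 + 5 + 2 + 1 + 1 = 74
distinct = 351 − 74 = 277

277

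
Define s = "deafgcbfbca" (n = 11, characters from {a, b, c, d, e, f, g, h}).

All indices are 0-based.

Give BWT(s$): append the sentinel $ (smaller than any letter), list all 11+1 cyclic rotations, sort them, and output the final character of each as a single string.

rank  rotation      last
    0  $deafgcbfbca  a
    1  a$deafgcbfbc  c
    2  afgcbfbca$de  e
    3  bca$deafgcbf  f
    4  bfbca$deafgc  c
    5  ca$deafgcbfb  b
    6  cbfbca$deafg  g
    7  deafgcbfbca$  $
    8  eafgcbfbca$d  d
    9  fbca$deafgcb  b
   10  fgcbfbca$dea  a
   11  gcbfbca$deaf  f

acefcbg$dbaf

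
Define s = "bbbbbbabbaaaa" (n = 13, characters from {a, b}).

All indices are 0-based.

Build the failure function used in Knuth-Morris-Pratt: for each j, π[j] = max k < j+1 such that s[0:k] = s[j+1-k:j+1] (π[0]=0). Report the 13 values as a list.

π[0] = 0
j=1 s[j]='b': π[1]=1 (border 'b')
j=2 s[j]='b': π[2]=2 (border 'bb')
j=3 s[j]='b': π[3]=3 (border 'bbb')
j=4 s[j]='b': π[4]=4 (border 'bbbb')
j=5 s[j]='b': π[5]=5 (border 'bbbbb')
j=6 s[j]='a': k: 5→4→3→2→1→0; π[6]=0 (border '')
j=7 s[j]='b': π[7]=1 (border 'b')
j=8 s[j]='b': π[8]=2 (border 'bb')
j=9 s[j]='a': k: 2→1→0; π[9]=0 (border '')
j=10 s[j]='a': π[10]=0 (border '')
j=11 s[j]='a': π[11]=0 (border '')
j=12 s[j]='a': π[12]=0 (border '')

[0, 1, 2, 3, 4, 5, 0, 1, 2, 0, 0, 0, 0]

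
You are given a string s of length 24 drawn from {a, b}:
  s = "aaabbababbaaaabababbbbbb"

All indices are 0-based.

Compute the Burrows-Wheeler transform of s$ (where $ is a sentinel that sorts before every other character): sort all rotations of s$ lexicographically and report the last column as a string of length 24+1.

bba$aaabbbabbbbaaabaabbba

rank  rotation                   last
    0  $aaabbababbaaaabababbbbbb  b
    1  aaaabababbbbbb$aaabbababb  b
    2  aaabababbbbbb$aaabbababba  a
    3  aaabbababbaaaabababbbbbb$  $
    4  aabababbbbbb$aaabbababbaa  a
    5  aabbababbaaaabababbbbbb$a  a
    6  abababbbbbb$aaabbababbaaa  a
    7  ababbaaaabababbbbbb$aaabb  b
    8  ababbbbbb$aaabbababbaaaab  b
    9  abbaaaabababbbbbb$aaabbab  b
   10  abbababbaaaabababbbbbb$aa  a
   11  abbbbbb$aaabbababbaaaabab  b
   12  b$aaabbababbaaaabababbbbb  b
   13  baaaabababbbbbb$aaabbabab  b
   14  bababbaaaabababbbbbb$aaab  b
   15  bababbbbbb$aaabbababbaaaa  a
   16  babbaaaabababbbbbb$aaabba  a
   17  babbbbbb$aaabbababbaaaaba  a
   18  bb$aaabbababbaaaabababbbb  b
   19  bbaaaabababbbbbb$aaabbaba  a
   20  bbababbaaaabababbbbbb$aaa  a
   21  bbb$aaabbababbaaaabababbb  b
   22  bbbb$aaabbababbaaaabababb  b
   23  bbbbb$aaabbababbaaaababab  b
   24  bbbbbb$aaabbababbaaaababa  a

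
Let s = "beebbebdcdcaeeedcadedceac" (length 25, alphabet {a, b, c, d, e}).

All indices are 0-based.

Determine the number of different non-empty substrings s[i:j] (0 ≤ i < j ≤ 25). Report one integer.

294

sorted suffixes:
  #0 SA[0]=23  'ac'
  #1 SA[1]=17  'adedceac'
  #2 SA[2]=11  'aeeedcadedceac'
  #3 SA[3]=3  'bbebdcdcaeeedcadedceac'
  #4 SA[4]=6  'bdcdcaeeedcadedceac'
  #5 SA[5]=4  'bebdcdcaeeedcadedceac'
  #6 SA[6]=0  'beebbebdcdcaeeedcadedceac'
  #7 SA[7]=24  'c'
  #8 SA[8]=16  'cadedceac'
  #9 SA[9]=10  'caeeedcadedceac'
  #10 SA[10]=8  'cdcaeeedcadedceac'
  #11 SA[11]=21  'ceac'
  #12 SA[12]=15  'dcadedceac'
  #13 SA[13]=9  'dcaeeedcadedceac'
  #14 SA[14]=7  'dcdcaeeedcadedceac'
  #15 SA[15]=20  'dceac'
  #16 SA[16]=18  'dedceac'
  #17 SA[17]=22  'eac'
  #18 SA[18]=2  'ebbebdcdcaeeedcadedceac'
  #19 SA[19]=5  'ebdcdcaeeedcadedceac'
  #20 SA[20]=14  'edcadedceac'
  #21 SA[21]=19  'edceac'
  #22 SA[22]=1  'eebbebdcdcaeeedcadedceac'
  #23 SA[23]=13  'eedcadedceac'
  #24 SA[24]=12  'eeedcadedceac'

SA = [23, 17, 11, 3, 6, 4, 0, 24, 16, 10, 8, 21, 15, 9, 7, 20, 18, 22, 2, 5, 14, 19, 1, 13, 12]
[i] adj suffixes → lcp
  [1] 23/17 → 1 ('a')
  [2] 17/11 → 1 ('a')
  [3] 11/3 → 0 ('')
  [4] 3/6 → 1 ('b')
  [5] 6/4 → 1 ('b')
  [6] 4/0 → 2 ('be')
  [7] 0/24 → 0 ('')
  [8] 24/16 → 1 ('c')
  [9] 16/10 → 2 ('ca')
  [10] 10/8 → 1 ('c')
  [11] 8/21 → 1 ('c')
  [12] 21/15 → 0 ('')
  [13] 15/9 → 3 ('dca')
  [14] 9/7 → 2 ('dc')
  [15] 7/20 → 2 ('dc')
  [16] 20/18 → 1 ('d')
  [17] 18/22 → 0 ('')
  [18] 22/2 → 1 ('e')
  [19] 2/5 → 2 ('eb')
  [20] 5/14 → 1 ('e')
  [21] 14/19 → 3 ('edc')
  [22] 19/1 → 1 ('e')
  [23] 1/13 → 2 ('ee')
  [24] 13/12 → 2 ('ee')

n(n+1)/2 = 25·26/2 = 325
Σ LCP = 0 + 1 + 1 + 0 + 1 + 1 + 2 + 0 + 1 + 2 + 1 + 1 + 0 + 3 + 2 + 2 + 1 + 0 + 1 + 2 + 1 + 3 + 1 + 2 + 2 = 31
distinct = 325 − 31 = 294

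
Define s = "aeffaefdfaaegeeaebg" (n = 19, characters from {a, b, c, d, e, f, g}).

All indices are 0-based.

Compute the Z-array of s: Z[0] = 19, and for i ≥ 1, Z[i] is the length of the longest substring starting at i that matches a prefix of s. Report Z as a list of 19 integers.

[19, 0, 0, 0, 3, 0, 0, 0, 0, 1, 2, 0, 0, 0, 0, 2, 0, 0, 0]

Z[0]=19
i=1: fresh scan; Z[1]=0
i=2: fresh scan; Z[2]=0
i=3: fresh scan; Z[3]=0
i=4: fresh scan; Z[4]=3 scan→box=[4,7)
i=5: min(r-i=2, Z[1]=0)=0; Z[5]=0
i=6: min(r-i=1, Z[2]=0)=0; Z[6]=0
i=7: fresh scan; Z[7]=0
i=8: fresh scan; Z[8]=0
i=9: fresh scan; Z[9]=1 scan→box=[9,10)
i=10: fresh scan; Z[10]=2 scan→box=[10,12)
i=11: min(r-i=1, Z[1]=0)=0; Z[11]=0
i=12: fresh scan; Z[12]=0
i=13: fresh scan; Z[13]=0
i=14: fresh scan; Z[14]=0
i=15: fresh scan; Z[15]=2 scan→box=[15,17)
i=16: min(r-i=1, Z[1]=0)=0; Z[16]=0
i=17: fresh scan; Z[17]=0
i=18: fresh scan; Z[18]=0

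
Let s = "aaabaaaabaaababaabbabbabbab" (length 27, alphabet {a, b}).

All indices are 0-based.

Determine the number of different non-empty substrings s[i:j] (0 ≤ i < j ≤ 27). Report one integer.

rank | idx | suffix
   0 |   4 | aaaabaaababaabbabbabbab
   1 |   0 | aaabaaaabaaababaabbabbabbab
   2 |   5 | aaabaaababaabbabbabbab
   3 |   9 | aaababaabbabbabbab
   4 |   1 | aabaaaabaaababaabbabbabbab
   5 |   6 | aabaaababaabbabbabbab
   6 |  10 | aababaabbabbabbab
   7 |  15 | aabbabbabbab
   8 |  25 | ab
   9 |   2 | abaaaabaaababaabbabbabbab
  10 |   7 | abaaababaabbabbabbab
  11 |  13 | abaabbabbabbab
  12 |  11 | ababaabbabbabbab
  13 |  22 | abbab
  14 |  19 | abbabbab
  15 |  16 | abbabbabbab
  16 |  26 | b
  17 |   3 | baaaabaaababaabbabbabbab
  18 |   8 | baaababaabbabbabbab
  19 |  14 | baabbabbabbab
  20 |  24 | bab
  21 |  12 | babaabbabbabbab
  22 |  21 | babbab
  23 |  18 | babbabbab
  24 |  23 | bbab
  25 |  20 | bbabbab
  26 |  17 | bbabbabbab

SA = [4, 0, 5, 9, 1, 6, 10, 15, 25, 2, 7, 13, 11, 22, 19, 16, 26, 3, 8, 14, 24, 12, 21, 18, 23, 20, 17]
[i] adj suffixes → lcp
  [1] 4/0 → 3 ('aaa')
  [2] 0/5 → 7 ('aaabaaa')
  [3] 5/9 → 5 ('aaaba')
  [4] 9/1 → 2 ('aa')
  [5] 1/6 → 6 ('aabaaa')
  [6] 6/10 → 4 ('aaba')
  [7] 10/15 → 3 ('aab')
  [8] 15/25 → 1 ('a')
  [9] 25/2 → 2 ('ab')
  [10] 2/7 → 5 ('abaaa')
  [11] 7/13 → 4 ('abaa')
  [12] 13/11 → 3 ('aba')
  [13] 11/22 → 2 ('ab')
  [14] 22/19 → 5 ('abbab')
  [15] 19/16 → 8 ('abbabbab')
  [16] 16/26 → 0 ('')
  [17] 26/3 → 1 ('b')
  [18] 3/8 → 4 ('baaa')
  [19] 8/14 → 3 ('baa')
  [20] 14/24 → 2 ('ba')
  [21] 24/12 → 3 ('bab')
  [22] 12/21 → 3 ('bab')
  [23] 21/18 → 6 ('babbab')
  [24] 18/23 → 1 ('b')
  [25] 23/20 → 4 ('bbab')
  [26] 20/17 → 7 ('bbabbab')

n(n+1)/2 = 27·28/2 = 378
Σ LCP = 0 + 3 + 7 + 5 + 2 + 6 + 4 + 3 + 1 + 2 + 5 + 4 + 3 + 2 + 5 + 8 + 0 + 1 + 4 + 3 + 2 + 3 + 3 + 6 + 1 + 4 + 7 = 94
distinct = 378 − 94 = 284

284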